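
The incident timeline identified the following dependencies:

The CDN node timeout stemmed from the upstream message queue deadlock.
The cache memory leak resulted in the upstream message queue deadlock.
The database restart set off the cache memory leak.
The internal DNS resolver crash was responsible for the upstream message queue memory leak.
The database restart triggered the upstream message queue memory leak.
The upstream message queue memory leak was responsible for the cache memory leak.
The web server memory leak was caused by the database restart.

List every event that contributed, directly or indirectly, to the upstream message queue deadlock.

the cache memory leak, the database restart, the internal DNS resolver crash, the upstream message queue memory leak

Immediate cause of the upstream message queue deadlock: the cache memory leak.
Further upstream: the database restart, the upstream message queue memory leak, the internal DNS resolver crash.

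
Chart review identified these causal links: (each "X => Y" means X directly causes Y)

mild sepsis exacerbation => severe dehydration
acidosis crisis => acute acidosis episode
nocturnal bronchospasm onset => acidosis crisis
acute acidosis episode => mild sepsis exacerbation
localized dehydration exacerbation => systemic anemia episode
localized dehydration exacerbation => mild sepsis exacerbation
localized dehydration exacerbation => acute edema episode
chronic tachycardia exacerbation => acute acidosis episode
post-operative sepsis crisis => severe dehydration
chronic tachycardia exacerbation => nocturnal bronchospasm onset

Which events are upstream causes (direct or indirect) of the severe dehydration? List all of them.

Immediate causes of the severe dehydration: the post-operative sepsis crisis, the mild sepsis exacerbation.
Further upstream: the localized dehydration exacerbation, the chronic tachycardia exacerbation, the nocturnal bronchospasm onset, the acidosis crisis, the acute acidosis episode.

the acidosis crisis, the acute acidosis episode, the chronic tachycardia exacerbation, the localized dehydration exacerbation, the mild sepsis exacerbation, the nocturnal bronchospasm onset, the post-operative sepsis crisis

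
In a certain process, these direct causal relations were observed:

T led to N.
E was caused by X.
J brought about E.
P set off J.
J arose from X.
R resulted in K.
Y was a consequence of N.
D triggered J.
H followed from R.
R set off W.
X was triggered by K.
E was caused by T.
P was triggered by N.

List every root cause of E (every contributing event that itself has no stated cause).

Tracing upstream from E: E ← X ← K ← R.
A separate upstream branch: E ← T.
A separate upstream branch: E ← J ← D.
Each of those chain origins has no stated cause.

D, R, T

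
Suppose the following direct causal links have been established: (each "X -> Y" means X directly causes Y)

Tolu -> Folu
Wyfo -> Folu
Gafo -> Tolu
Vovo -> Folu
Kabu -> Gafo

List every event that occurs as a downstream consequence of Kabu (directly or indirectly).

Direct effects: Gafo.
2 steps out: Tolu.
3 steps out: Folu.
Not reachable from it: Wyfo, Vovo.

Folu, Gafo, Tolu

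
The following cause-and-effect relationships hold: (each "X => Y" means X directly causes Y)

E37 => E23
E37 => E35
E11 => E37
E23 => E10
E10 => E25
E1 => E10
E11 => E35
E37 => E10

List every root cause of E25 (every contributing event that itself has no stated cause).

E1, E11

Tracing upstream from E25: E25 ← E10 ← E37 ← E11.
A separate upstream branch: E25 ← E10 ← E1.
Each of those chain origins has no stated cause.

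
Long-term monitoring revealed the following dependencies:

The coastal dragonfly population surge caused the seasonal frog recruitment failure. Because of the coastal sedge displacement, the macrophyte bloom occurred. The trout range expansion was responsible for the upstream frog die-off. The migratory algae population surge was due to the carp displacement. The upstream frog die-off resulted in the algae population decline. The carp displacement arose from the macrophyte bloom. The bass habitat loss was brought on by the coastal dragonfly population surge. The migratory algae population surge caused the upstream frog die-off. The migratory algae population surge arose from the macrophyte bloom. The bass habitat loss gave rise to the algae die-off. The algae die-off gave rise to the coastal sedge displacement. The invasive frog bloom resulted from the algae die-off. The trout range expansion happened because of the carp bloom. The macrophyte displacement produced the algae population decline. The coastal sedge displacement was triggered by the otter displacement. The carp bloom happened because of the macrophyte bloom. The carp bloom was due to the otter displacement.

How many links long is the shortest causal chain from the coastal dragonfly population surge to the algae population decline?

7

Shortest chain: the coastal dragonfly population surge → the bass habitat loss → the algae die-off → the coastal sedge displacement → the macrophyte bloom → the migratory algae population surge → the upstream frog die-off → the algae population decline.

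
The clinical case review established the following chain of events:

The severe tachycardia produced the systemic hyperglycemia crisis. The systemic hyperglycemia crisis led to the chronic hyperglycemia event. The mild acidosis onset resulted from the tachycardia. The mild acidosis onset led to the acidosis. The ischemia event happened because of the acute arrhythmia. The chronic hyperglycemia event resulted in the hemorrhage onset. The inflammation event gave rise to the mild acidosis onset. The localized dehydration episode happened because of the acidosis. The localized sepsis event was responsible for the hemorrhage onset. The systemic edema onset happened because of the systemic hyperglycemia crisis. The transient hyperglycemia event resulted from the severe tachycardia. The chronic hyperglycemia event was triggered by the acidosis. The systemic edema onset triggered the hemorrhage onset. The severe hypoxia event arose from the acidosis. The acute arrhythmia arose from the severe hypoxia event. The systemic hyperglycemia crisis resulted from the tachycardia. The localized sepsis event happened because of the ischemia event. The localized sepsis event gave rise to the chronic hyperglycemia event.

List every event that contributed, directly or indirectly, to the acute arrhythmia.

Immediate cause of the acute arrhythmia: the severe hypoxia event.
Further upstream: the inflammation event, the tachycardia, the mild acidosis onset, the acidosis.

the acidosis, the inflammation event, the mild acidosis onset, the severe hypoxia event, the tachycardia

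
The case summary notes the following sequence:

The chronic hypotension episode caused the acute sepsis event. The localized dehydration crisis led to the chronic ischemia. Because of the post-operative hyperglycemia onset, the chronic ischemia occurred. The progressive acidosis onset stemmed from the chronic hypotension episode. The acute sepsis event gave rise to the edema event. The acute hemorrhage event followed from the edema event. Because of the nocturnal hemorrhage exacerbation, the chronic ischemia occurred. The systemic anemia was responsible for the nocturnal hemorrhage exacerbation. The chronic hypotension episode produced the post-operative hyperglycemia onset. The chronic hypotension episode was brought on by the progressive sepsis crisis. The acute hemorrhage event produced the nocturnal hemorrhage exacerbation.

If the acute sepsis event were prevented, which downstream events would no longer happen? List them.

Downstream of the acute sepsis event: the edema event, the acute hemorrhage event, the nocturnal hemorrhage exacerbation, the chronic ischemia.
Of those, still caused via another path: the nocturnal hemorrhage exacerbation, the chronic ischemia.
The remainder have no surviving cause.

the acute hemorrhage event, the edema event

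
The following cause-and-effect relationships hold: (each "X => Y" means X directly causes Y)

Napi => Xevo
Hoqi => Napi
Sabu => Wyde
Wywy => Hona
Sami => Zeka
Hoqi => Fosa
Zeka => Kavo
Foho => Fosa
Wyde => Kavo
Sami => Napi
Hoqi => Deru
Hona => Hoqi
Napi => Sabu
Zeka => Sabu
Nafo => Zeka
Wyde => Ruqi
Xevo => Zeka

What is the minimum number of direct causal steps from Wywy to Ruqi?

6

Shortest chain: Wywy → Hona → Hoqi → Napi → Sabu → Wyde → Ruqi.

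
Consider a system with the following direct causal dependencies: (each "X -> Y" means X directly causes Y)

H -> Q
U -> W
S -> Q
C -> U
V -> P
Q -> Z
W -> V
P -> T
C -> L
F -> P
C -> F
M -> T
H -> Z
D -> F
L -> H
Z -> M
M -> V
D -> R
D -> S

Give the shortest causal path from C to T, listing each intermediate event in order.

C → F → P → T

C → F
F → P
P → T
Length: 3 steps.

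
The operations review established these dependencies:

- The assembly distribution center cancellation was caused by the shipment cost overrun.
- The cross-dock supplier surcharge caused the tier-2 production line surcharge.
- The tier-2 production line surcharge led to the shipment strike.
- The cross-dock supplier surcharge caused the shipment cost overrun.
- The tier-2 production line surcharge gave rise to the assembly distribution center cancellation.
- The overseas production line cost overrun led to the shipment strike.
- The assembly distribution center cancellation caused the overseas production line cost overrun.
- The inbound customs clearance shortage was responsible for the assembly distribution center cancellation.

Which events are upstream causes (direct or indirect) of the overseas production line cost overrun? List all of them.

Immediate cause of the overseas production line cost overrun: the assembly distribution center cancellation.
Further upstream: the cross-dock supplier surcharge, the shipment cost overrun, the tier-2 production line surcharge, the inbound customs clearance shortage.

the assembly distribution center cancellation, the cross-dock supplier surcharge, the inbound customs clearance shortage, the shipment cost overrun, the tier-2 production line surcharge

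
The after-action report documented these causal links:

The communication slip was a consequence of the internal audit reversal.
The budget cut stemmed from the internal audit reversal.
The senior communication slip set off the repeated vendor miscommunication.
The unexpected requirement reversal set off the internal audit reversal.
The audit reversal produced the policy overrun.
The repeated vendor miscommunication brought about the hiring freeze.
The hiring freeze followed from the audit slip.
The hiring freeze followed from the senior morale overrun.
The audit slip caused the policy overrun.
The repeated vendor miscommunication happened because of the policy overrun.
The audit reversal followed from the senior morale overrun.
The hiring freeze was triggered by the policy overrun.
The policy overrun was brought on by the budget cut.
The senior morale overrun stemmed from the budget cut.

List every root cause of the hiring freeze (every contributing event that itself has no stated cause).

Tracing upstream from the hiring freeze: the hiring freeze ← the senior morale overrun ← the budget cut ← the internal audit reversal ← the unexpected requirement reversal.
A separate upstream branch: the hiring freeze ← the repeated vendor miscommunication ← the senior communication slip.
A separate upstream branch: the hiring freeze ← the audit slip.
Each of those chain origins has no stated cause.

the audit slip, the senior communication slip, the unexpected requirement reversal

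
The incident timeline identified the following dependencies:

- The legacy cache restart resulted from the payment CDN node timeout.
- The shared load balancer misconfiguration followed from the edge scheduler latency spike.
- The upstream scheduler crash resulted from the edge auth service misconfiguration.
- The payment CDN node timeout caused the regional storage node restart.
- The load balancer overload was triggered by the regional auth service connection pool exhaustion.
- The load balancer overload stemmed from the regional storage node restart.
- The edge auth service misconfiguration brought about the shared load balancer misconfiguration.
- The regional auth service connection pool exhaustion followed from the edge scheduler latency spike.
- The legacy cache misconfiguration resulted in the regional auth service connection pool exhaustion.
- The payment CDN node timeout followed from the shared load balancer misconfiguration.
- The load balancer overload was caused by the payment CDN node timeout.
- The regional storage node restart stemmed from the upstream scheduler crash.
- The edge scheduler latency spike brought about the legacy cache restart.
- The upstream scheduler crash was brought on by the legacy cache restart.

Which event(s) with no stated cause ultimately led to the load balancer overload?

Tracing upstream from the load balancer overload: the load balancer overload ← the regional auth service connection pool exhaustion ← the legacy cache misconfiguration.
A separate upstream branch: the load balancer overload ← the payment CDN node timeout ← the shared load balancer misconfiguration ← the edge auth service misconfiguration.
A separate upstream branch: the load balancer overload ← the regional auth service connection pool exhaustion ← the edge scheduler latency spike.
Each of those chain origins has no stated cause.

the edge auth service misconfiguration, the edge scheduler latency spike, the legacy cache misconfiguration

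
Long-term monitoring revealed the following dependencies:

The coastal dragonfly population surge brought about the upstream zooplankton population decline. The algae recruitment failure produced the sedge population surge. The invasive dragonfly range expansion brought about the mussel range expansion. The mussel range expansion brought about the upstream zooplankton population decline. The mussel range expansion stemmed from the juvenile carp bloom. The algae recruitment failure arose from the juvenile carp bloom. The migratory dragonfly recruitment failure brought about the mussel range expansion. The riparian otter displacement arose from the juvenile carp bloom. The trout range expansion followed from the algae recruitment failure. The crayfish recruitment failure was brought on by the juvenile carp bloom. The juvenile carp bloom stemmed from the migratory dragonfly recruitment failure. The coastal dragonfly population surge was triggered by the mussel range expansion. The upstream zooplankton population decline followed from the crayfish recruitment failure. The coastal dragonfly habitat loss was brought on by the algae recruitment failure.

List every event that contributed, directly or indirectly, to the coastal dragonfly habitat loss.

the algae recruitment failure, the juvenile carp bloom, the migratory dragonfly recruitment failure

Immediate cause of the coastal dragonfly habitat loss: the algae recruitment failure.
Further upstream: the migratory dragonfly recruitment failure, the juvenile carp bloom.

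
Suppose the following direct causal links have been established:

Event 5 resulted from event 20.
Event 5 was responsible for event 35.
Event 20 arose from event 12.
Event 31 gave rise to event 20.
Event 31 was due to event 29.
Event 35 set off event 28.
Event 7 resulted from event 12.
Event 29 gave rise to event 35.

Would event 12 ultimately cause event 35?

Yes

There is a causal chain: event 12 → event 20 → event 5 → event 35.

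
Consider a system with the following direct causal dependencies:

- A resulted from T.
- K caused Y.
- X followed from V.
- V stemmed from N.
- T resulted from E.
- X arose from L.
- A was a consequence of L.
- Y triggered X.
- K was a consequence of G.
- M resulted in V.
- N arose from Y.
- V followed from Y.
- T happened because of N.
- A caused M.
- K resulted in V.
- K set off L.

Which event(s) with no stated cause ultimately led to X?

Tracing upstream from X: X ← L ← K ← G.
A separate upstream branch: X ← V ← M ← A ← T ← E.
Each of those chain origins has no stated cause.

E, G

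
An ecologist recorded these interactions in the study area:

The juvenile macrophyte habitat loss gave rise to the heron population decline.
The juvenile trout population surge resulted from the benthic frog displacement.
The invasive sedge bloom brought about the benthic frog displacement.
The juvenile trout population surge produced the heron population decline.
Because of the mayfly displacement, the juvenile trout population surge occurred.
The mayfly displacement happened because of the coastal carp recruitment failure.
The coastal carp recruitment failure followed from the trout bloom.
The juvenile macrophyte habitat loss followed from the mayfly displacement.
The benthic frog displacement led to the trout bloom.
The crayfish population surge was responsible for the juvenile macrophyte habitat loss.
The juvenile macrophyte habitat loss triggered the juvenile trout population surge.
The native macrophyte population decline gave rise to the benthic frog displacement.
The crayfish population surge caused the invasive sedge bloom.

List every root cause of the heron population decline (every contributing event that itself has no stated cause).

the crayfish population surge, the native macrophyte population decline

Tracing upstream from the heron population decline: the heron population decline ← the juvenile macrophyte habitat loss ← the crayfish population surge.
A separate upstream branch: the heron population decline ← the juvenile trout population surge ← the benthic frog displacement ← the native macrophyte population decline.
Each of those chain origins has no stated cause.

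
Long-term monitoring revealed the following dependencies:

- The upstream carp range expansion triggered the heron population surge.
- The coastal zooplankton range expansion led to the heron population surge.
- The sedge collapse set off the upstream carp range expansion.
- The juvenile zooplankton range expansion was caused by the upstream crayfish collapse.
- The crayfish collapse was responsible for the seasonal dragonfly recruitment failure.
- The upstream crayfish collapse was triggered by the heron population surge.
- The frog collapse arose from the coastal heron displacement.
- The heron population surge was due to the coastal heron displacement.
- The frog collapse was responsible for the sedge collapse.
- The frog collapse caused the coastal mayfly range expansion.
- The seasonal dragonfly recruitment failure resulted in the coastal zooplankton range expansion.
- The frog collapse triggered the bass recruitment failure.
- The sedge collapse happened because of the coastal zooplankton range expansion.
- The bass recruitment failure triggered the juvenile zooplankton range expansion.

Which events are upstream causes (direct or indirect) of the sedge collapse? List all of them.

the coastal heron displacement, the coastal zooplankton range expansion, the crayfish collapse, the frog collapse, the seasonal dragonfly recruitment failure

Immediate causes of the sedge collapse: the frog collapse, the coastal zooplankton range expansion.
Further upstream: the crayfish collapse, the coastal heron displacement, the seasonal dragonfly recruitment failure.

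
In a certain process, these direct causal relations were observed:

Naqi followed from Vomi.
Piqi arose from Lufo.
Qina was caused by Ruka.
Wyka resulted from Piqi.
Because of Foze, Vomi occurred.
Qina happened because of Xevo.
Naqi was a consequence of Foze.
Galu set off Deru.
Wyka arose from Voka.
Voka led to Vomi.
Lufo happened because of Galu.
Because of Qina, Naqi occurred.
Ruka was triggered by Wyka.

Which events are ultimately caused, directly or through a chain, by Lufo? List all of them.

Naqi, Piqi, Qina, Ruka, Wyka

Direct effects: Piqi.
2 steps out: Wyka.
3 steps out: Ruka.
4 steps out: Qina.
5 steps out: Naqi.
Not reachable from it: Voka, Galu, Foze, Vomi, Deru, Xevo.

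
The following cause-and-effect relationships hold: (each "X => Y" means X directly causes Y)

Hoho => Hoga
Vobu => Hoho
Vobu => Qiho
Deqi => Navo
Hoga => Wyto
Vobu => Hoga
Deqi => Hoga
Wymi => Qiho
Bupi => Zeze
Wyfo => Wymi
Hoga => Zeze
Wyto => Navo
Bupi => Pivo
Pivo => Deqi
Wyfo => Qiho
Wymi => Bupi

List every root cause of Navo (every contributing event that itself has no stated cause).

Vobu, Wyfo

Tracing upstream from Navo: Navo ← Deqi ← Pivo ← Bupi ← Wymi ← Wyfo.
A separate upstream branch: Navo ← Wyto ← Hoga ← Vobu.
Each of those chain origins has no stated cause.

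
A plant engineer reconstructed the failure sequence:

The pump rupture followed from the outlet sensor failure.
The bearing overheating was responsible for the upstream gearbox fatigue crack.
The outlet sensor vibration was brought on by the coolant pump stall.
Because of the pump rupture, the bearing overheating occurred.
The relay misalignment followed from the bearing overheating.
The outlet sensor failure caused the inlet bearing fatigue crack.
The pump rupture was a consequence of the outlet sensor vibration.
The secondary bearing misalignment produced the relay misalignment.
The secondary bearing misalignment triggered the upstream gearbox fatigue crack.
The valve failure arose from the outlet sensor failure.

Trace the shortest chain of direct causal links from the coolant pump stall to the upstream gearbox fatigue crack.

the coolant pump stall → the outlet sensor vibration → the pump rupture → the bearing overheating → the upstream gearbox fatigue crack

the coolant pump stall → the outlet sensor vibration
the outlet sensor vibration → the pump rupture
the pump rupture → the bearing overheating
the bearing overheating → the upstream gearbox fatigue crack
Length: 4 steps.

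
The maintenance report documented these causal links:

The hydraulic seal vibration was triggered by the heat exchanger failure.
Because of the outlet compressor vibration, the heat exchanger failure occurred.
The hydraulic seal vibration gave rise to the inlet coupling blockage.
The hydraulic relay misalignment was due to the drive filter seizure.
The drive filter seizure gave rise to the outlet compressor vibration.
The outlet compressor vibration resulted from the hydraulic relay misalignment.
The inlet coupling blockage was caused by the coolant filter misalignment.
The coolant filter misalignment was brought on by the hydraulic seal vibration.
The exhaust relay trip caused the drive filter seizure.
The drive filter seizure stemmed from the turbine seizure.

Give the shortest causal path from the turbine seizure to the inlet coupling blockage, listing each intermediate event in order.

the turbine seizure → the drive filter seizure
the drive filter seizure → the outlet compressor vibration
the outlet compressor vibration → the heat exchanger failure
the heat exchanger failure → the hydraulic seal vibration
the hydraulic seal vibration → the inlet coupling blockage
Length: 5 steps.

the turbine seizure → the drive filter seizure → the outlet compressor vibration → the heat exchanger failure → the hydraulic seal vibration → the inlet coupling blockage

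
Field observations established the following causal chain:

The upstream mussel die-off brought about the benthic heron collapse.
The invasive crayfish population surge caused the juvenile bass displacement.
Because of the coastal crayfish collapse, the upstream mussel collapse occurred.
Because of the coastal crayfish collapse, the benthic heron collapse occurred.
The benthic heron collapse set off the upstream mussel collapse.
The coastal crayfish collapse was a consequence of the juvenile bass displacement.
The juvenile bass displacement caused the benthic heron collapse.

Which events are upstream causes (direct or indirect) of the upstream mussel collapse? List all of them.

Immediate causes of the upstream mussel collapse: the coastal crayfish collapse, the benthic heron collapse.
Further upstream: the invasive crayfish population surge, the juvenile bass displacement, the upstream mussel die-off.

the benthic heron collapse, the coastal crayfish collapse, the invasive crayfish population surge, the juvenile bass displacement, the upstream mussel die-off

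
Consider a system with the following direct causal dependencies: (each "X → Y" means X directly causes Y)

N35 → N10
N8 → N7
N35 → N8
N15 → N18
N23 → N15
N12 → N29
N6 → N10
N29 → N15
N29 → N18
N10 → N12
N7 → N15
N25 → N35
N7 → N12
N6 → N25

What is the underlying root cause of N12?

Tracing upstream from N12: N12 ← N10 ← N6.
N6 has no stated cause, so it is the root.

N6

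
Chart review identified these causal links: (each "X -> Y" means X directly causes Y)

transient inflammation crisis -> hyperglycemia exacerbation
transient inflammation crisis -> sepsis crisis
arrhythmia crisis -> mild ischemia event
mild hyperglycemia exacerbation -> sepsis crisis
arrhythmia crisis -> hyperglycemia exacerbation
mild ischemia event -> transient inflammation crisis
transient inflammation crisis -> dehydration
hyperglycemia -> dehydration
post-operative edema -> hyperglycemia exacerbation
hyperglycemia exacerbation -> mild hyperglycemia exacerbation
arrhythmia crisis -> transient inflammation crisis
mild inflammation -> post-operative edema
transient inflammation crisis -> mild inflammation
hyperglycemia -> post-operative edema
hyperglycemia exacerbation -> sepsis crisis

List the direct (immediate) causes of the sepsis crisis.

the hyperglycemia exacerbation, the mild hyperglycemia exacerbation, the transient inflammation crisis

Upstream contributors include the arrhythmia crisis, the mild ischemia event, the hyperglycemia, the mild inflammation, the post-operative edema, but only the hyperglycemia exacerbation, the mild hyperglycemia exacerbation, the transient inflammation crisis feed directly into the sepsis crisis.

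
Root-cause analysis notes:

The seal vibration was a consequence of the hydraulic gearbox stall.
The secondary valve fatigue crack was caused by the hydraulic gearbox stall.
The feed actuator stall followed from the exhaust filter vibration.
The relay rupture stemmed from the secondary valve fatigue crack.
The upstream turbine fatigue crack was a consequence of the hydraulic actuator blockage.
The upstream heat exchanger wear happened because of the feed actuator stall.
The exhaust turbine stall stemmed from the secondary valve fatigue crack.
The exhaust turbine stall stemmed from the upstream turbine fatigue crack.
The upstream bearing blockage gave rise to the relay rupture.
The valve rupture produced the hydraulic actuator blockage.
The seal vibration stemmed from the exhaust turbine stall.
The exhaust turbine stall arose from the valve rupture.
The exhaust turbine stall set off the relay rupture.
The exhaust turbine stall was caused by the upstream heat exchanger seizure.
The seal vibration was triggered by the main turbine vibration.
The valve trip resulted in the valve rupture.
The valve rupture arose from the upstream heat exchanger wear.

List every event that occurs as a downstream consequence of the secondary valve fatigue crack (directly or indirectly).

the exhaust turbine stall, the relay rupture, the seal vibration

Direct effects: the exhaust turbine stall, the relay rupture.
2 steps out: the seal vibration.
Not reachable from it: the exhaust filter vibration, the main turbine vibration, the valve trip, the feed actuator stall, the hydraulic gearbox stall, the upstream heat exchanger wear, the valve rupture, the upstream bearing blockage, the hydraulic actuator blockage, the upstream heat exchanger seizure, the upstream turbine fatigue crack.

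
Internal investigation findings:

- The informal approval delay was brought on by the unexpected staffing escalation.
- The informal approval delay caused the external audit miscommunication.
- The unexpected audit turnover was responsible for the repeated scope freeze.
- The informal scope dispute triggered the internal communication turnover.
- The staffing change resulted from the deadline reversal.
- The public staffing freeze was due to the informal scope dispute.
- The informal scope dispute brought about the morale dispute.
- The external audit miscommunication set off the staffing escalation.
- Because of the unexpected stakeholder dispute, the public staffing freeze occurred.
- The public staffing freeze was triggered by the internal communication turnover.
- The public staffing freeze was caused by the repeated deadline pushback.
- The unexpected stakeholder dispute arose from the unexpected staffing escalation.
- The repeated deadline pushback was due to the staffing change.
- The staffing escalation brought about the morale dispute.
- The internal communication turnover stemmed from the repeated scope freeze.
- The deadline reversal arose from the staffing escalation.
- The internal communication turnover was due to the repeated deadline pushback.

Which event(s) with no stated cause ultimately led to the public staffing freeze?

Tracing upstream from the public staffing freeze: the public staffing freeze ← the internal communication turnover ← the repeated scope freeze ← the unexpected audit turnover.
A separate upstream branch: the public staffing freeze ← the unexpected stakeholder dispute ← the unexpected staffing escalation.
A separate upstream branch: the public staffing freeze ← the informal scope dispute.
Each of those chain origins has no stated cause.

the informal scope dispute, the unexpected audit turnover, the unexpected staffing escalation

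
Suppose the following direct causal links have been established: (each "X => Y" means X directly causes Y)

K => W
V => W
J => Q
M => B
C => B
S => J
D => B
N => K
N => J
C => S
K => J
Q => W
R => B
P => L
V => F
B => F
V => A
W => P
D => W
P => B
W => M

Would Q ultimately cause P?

Yes

There is a causal chain: Q → W → P.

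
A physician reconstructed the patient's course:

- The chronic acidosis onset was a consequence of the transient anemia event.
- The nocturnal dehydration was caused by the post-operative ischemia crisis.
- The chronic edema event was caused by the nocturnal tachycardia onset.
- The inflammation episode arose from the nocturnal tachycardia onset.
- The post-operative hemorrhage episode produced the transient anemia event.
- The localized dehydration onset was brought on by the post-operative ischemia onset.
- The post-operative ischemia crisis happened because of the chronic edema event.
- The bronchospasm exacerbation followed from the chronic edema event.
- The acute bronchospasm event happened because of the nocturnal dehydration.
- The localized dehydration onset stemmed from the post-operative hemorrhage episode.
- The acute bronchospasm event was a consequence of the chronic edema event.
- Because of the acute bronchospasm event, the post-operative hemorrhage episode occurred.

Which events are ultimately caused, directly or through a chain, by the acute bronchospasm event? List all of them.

Direct effects: the post-operative hemorrhage episode.
2 steps out: the transient anemia event, the localized dehydration onset.
3 steps out: the chronic acidosis onset.
Not reachable from it: the nocturnal tachycardia onset, the chronic edema event, the post-operative ischemia crisis, the inflammation episode, the nocturnal dehydration, the bronchospasm exacerbation, the post-operative ischemia onset.

the chronic acidosis onset, the localized dehydration onset, the post-operative hemorrhage episode, the transient anemia event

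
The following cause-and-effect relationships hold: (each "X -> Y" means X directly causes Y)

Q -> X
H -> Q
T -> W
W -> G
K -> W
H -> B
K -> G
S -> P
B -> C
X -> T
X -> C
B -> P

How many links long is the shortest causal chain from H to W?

4

Shortest chain: H → Q → X → T → W.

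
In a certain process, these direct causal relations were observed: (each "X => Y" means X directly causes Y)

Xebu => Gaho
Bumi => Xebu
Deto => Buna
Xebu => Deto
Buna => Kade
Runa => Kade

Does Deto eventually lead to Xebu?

Deto leads to Buna, Kade; Xebu is not among them.

No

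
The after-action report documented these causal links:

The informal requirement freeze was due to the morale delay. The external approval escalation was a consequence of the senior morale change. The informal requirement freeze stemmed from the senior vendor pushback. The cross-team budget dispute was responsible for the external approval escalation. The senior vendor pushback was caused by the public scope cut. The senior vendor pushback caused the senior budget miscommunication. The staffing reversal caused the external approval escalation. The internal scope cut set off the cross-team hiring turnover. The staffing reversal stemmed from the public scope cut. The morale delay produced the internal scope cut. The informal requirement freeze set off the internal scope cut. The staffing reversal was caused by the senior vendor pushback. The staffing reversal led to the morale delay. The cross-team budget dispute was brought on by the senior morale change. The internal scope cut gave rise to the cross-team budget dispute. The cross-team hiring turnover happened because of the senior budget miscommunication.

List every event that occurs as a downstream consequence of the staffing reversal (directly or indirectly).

Direct effects: the morale delay, the external approval escalation.
2 steps out: the informal requirement freeze, the internal scope cut.
3 steps out: the cross-team hiring turnover, the cross-team budget dispute.
Not reachable from it: the public scope cut, the senior vendor pushback, the senior budget miscommunication, the senior morale change.

the cross-team budget dispute, the cross-team hiring turnover, the external approval escalation, the informal requirement freeze, the internal scope cut, the morale delay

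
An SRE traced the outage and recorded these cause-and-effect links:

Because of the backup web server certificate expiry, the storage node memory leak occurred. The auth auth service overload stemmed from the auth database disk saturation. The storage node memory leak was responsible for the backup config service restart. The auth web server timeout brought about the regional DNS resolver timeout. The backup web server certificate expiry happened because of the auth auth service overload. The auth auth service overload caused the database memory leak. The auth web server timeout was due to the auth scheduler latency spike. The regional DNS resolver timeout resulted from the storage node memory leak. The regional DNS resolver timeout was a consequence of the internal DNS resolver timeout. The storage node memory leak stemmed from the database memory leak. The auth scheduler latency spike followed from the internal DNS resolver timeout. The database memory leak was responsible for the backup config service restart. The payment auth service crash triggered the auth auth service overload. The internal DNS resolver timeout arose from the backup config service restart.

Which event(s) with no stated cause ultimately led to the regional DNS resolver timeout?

Tracing upstream from the regional DNS resolver timeout: the regional DNS resolver timeout ← the storage node memory leak ← the backup web server certificate expiry ← the auth auth service overload ← the payment auth service crash.
A separate upstream branch: the regional DNS resolver timeout ← the storage node memory leak ← the backup web server certificate expiry ← the auth auth service overload ← the auth database disk saturation.
Each of those chain origins has no stated cause.

the auth database disk saturation, the payment auth service crash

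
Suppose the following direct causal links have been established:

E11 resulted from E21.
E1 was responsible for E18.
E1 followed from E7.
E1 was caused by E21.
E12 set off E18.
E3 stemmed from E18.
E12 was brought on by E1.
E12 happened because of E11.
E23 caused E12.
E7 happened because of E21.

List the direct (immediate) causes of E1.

E21, E7

E21, E7 → E1 with nothing further upstream stated.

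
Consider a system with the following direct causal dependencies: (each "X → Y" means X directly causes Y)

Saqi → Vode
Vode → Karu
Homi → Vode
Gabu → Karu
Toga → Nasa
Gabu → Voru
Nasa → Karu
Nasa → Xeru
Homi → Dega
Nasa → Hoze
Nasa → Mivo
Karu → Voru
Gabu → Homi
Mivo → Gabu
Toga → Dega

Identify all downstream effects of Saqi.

Karu, Vode, Voru

Direct effects: Vode.
2 steps out: Karu.
3 steps out: Voru.
Not reachable from it: Toga, Nasa, Hoze, Mivo, Gabu, Homi, Dega, Xeru.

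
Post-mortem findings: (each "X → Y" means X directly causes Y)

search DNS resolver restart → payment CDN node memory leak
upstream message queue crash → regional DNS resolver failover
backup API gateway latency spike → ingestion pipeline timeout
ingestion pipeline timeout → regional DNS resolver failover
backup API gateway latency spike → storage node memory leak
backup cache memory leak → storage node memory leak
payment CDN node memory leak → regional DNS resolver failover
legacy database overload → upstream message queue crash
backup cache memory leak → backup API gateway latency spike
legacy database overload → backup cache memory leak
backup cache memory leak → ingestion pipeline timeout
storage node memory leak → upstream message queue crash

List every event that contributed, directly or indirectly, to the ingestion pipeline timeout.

the backup API gateway latency spike, the backup cache memory leak, the legacy database overload

Immediate causes of the ingestion pipeline timeout: the backup cache memory leak, the backup API gateway latency spike.
Further upstream: the legacy database overload.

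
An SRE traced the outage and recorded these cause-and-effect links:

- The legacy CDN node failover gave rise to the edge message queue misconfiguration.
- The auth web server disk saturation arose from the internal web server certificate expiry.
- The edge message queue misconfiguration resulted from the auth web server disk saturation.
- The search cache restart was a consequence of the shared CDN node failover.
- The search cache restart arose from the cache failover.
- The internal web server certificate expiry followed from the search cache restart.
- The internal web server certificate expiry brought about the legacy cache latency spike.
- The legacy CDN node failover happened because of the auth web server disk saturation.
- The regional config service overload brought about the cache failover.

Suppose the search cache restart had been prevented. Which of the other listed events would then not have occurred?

the auth web server disk saturation, the edge message queue misconfiguration, the internal web server certificate expiry, the legacy CDN node failover, the legacy cache latency spike

Downstream of the search cache restart: the internal web server certificate expiry, the auth web server disk saturation, the legacy CDN node failover, the legacy cache latency spike, the edge message queue misconfiguration.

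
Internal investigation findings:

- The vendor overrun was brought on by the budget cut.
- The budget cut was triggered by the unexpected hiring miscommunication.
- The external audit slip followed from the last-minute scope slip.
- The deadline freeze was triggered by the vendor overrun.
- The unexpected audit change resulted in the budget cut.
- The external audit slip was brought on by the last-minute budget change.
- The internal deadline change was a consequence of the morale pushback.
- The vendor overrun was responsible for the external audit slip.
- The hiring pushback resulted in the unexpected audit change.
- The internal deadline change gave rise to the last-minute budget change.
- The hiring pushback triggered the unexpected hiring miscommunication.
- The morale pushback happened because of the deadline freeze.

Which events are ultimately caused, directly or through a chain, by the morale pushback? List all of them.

Direct effects: the internal deadline change.
2 steps out: the last-minute budget change.
3 steps out: the external audit slip.
Not reachable from it: the hiring pushback, the unexpected audit change, the unexpected hiring miscommunication, the budget cut, the vendor overrun, the deadline freeze, the last-minute scope slip.

the external audit slip, the internal deadline change, the last-minute budget change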